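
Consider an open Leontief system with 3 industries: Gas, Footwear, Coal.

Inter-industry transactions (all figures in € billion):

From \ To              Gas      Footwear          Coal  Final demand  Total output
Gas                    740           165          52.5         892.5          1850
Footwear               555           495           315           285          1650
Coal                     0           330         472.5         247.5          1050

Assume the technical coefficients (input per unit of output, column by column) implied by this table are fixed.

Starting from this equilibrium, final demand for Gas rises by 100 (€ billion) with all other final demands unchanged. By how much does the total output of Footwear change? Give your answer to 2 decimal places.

Δx_2 = 94.02

Technical coefficients a_ij = z_ij / X_j:
  a_11 = 740/1850 = 0.40, a_21 = 555/1850 = 0.30, a_31 = 0/1850 = 0.00
  a_12 = 165/1650 = 0.10, a_22 = 495/1650 = 0.30, a_32 = 330/1650 = 0.20
  a_13 = 52.5/1050 = 0.05, a_23 = 315/1050 = 0.30, a_33 = 472.5/1050 = 0.45
I − A =
  [   0.60    -0.10    -0.05]
  [  -0.30     0.70    -0.30]
  [   0.00    -0.20     0.55]
Cofactors of I−A, C_ij = (−1)^(i+j)·(minor ij) (rows/columns in the sector order above):
  C_11 = (0.70)(0.55) − (-0.30)(-0.20) = 0.3250
  C_12 = −[(-0.30)(0.55) − (-0.30)(0.00)] = 0.1650
  C_13 = (-0.30)(-0.20) − (0.70)(0.00) = 0.0600
  C_21 = −[(-0.10)(0.55) − (-0.05)(-0.20)] = 0.0650
  C_22 = (0.60)(0.55) − (-0.05)(0.00) = 0.3300
  C_23 = −[(0.60)(-0.20) − (-0.10)(0.00)] = 0.1200
  C_31 = (-0.10)(-0.30) − (-0.05)(0.70) = 0.0650
  C_32 = −[(0.60)(-0.30) − (-0.05)(-0.30)] = 0.1950
  C_33 = (0.60)(0.70) − (-0.10)(-0.30) = 0.3900
det(I−A) = Σ_j (I−A)_1j·C_1j = (0.60)(0.3250) + (-0.10)(0.1650) + (-0.05)(0.0600) = 0.1755
adj(I−A) = Cᵀ =
  [ 0.3250   0.0650   0.0650]
  [ 0.1650   0.3300   0.1950]
  [ 0.0600   0.1200   0.3900]
(I − A)⁻¹ = adj(I−A) / det(I−A) ≈
  [   1.8519     0.3704     0.3704]
  [   0.9402     1.8803     1.1111]
  [   0.3419     0.6838     2.2222]
Δx = (I − A)⁻¹ Δd with Δd having +100 in the Gas component and 0 elsewhere.
So Δx_2 = L_21 · (+100), where L_21 = adj(I−A)_21 / det(I−A) = 0.1650 / 0.1755.
Δx_2 = 0.1650 × (+100) / 0.1755 = 16.50 / 0.1755 ≈ 94.02.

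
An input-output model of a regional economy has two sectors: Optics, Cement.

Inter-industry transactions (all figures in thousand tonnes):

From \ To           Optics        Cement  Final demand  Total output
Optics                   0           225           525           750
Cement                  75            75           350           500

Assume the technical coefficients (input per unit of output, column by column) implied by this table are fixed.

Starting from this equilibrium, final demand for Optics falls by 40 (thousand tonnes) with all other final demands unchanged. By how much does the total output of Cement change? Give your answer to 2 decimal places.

Δx_C = -4.97

Technical coefficients a_ij = z_ij / X_j:
  a_OO = 0/750 = 0.00, a_CO = 75/750 = 0.10
  a_OC = 225/500 = 0.45, a_CC = 75/500 = 0.15
I − A =
  [   1.00    -0.45]
  [  -0.10     0.85]
det(I−A) = (1.00)(0.85) − (-0.45)(-0.10) = 0.8050
adj(I−A) = [[0.85, 0.45], [0.10, 1.00]]
(I − A)⁻¹ = adj(I−A) / det(I−A) ≈
  [   1.0559     0.5590]
  [   0.1242     1.2422]
Δx = (I − A)⁻¹ Δd with Δd having -40 in the Optics component and 0 elsewhere.
So Δx_C = L_CO · (-40), where L_CO = adj(I−A)_CO / det(I−A) = 0.10 / 0.8050.
Δx_C = 0.10 × (-40) / 0.8050 = -4.00 / 0.8050 ≈ -4.97.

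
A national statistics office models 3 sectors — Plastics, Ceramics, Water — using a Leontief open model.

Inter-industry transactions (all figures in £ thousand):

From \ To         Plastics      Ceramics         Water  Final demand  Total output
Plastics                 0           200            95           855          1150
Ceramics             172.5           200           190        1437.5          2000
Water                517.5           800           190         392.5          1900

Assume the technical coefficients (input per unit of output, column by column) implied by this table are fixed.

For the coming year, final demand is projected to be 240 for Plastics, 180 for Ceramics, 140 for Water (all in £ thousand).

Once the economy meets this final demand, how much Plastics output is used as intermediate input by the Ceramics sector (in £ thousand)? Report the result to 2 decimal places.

Technical coefficients a_ij = z_ij / X_j:
  a_PP = 0/1150 = 0.00, a_CP = 172.5/1150 = 0.15, a_WP = 517.5/1150 = 0.45
  a_PC = 200/2000 = 0.10, a_CC = 200/2000 = 0.10, a_WC = 800/2000 = 0.40
  a_PW = 95/1900 = 0.05, a_CW = 190/1900 = 0.10, a_WW = 190/1900 = 0.10
I − A =
  [   1.00    -0.10    -0.05]
  [  -0.15     0.90    -0.10]
  [  -0.45    -0.40     0.90]
Cofactors of I−A, C_ij = (−1)^(i+j)·(minor ij) (rows/columns in the sector order above):
  C_11 = (0.90)(0.90) − (-0.10)(-0.40) = 0.7700
  C_12 = −[(-0.15)(0.90) − (-0.10)(-0.45)] = 0.1800
  C_13 = (-0.15)(-0.40) − (0.90)(-0.45) = 0.4650
  C_21 = −[(-0.10)(0.90) − (-0.05)(-0.40)] = 0.1100
  C_22 = (1.00)(0.90) − (-0.05)(-0.45) = 0.8775
  C_23 = −[(1.00)(-0.40) − (-0.10)(-0.45)] = 0.4450
  C_31 = (-0.10)(-0.10) − (-0.05)(0.90) = 0.0550
  C_32 = −[(1.00)(-0.10) − (-0.05)(-0.15)] = 0.1075
  C_33 = (1.00)(0.90) − (-0.10)(-0.15) = 0.8850
det(I−A) = Σ_j (I−A)_1j·C_1j = (1.00)(0.7700) + (-0.10)(0.1800) + (-0.05)(0.4650) = 0.72875
adj(I−A) = Cᵀ =
  [ 0.7700   0.1100   0.0550]
  [ 0.1800   0.8775   0.1075]
  [ 0.4650   0.4450   0.8850]
(I − A)⁻¹ = adj(I−A) / det(I−A) ≈
  [   1.0566     0.1509     0.0755]
  [   0.2470     1.2041     0.1475]
  [   0.6381     0.6106     1.2144]
First solve x = (I − A)⁻¹ d = adj(I−A)·d / det(I−A); in particular x_C = (0.1800·240 + 0.8775·180 + 0.1075·140) / 0.72875 = 216.20 / 0.72875 ≈ 296.6724.
Intermediate flow from P to C: z_PC = a_PC · x_C = 0.10 × 216.20 / 0.72875 = 21.62 / 0.72875 ≈ 29.67.

z_PC = 29.67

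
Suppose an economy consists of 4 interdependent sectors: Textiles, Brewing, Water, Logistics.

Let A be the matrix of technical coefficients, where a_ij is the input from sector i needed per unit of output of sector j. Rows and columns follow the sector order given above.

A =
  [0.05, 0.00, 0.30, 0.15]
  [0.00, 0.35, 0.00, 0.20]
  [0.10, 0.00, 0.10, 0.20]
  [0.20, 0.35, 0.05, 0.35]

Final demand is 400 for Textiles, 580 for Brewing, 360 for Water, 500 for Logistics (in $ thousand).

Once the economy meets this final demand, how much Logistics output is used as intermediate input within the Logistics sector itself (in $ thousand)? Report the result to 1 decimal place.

I − A =
  [   0.95     0.00    -0.30    -0.15]
  [   0.00     0.65     0.00    -0.20]
  [  -0.10     0.00     0.90    -0.20]
  [  -0.20    -0.35    -0.05     0.65]
Compute the cofactors C_ij = (−1)^(i+j)·(3×3 minor ij) of I−A; the adjugate is their transpose:
adj(I−A) = Cᵀ =
  [ 0.310750   0.068250   0.110625   0.126750]
  [ 0.037000   0.487000   0.021500   0.165000]
  [ 0.061250   0.071750   0.315375   0.133250]
  [ 0.120250   0.288750   0.069875   0.536250]
det(I−A) = Σ_j (I−A)_1j·C_1j = (0.95)(0.310750) + (0.00)(0.037000) + (-0.30)(0.061250) + (-0.15)(0.120250) = 0.2588
(I − A)⁻¹ = adj(I−A) / det(I−A) ≈
  [   1.2007     0.2637     0.4275     0.4898]
  [   0.1430     1.8818     0.0831     0.6376]
  [   0.2367     0.2772     1.2186     0.5149]
  [   0.4646     1.1157     0.2700     2.0721]
First solve x = (I − A)⁻¹ d = adj(I−A)·d / det(I−A); in particular x_L = (0.120250·400 + 0.288750·580 + 0.069875·360 + 0.536250·500) / 0.2588 = 508.855 / 0.2588 ≈ 1966.209.
Intermediate flow from L to L: z_LL = a_LL · x_L = 0.35 × 508.855 / 0.2588 = 178.09925 / 0.2588 ≈ 688.2.

z_LL = 688.2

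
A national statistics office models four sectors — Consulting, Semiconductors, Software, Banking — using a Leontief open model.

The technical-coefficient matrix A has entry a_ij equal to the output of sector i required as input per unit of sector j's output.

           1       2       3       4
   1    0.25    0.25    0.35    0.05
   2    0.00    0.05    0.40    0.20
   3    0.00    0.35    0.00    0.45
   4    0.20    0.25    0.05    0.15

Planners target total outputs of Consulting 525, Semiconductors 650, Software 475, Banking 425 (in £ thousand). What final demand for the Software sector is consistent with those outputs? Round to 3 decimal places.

d_3 = 56.250

I − A =
  [   0.75    -0.25    -0.35    -0.05]
  [   0.00     0.95    -0.40    -0.20]
  [   0.00    -0.35     1.00    -0.45]
  [  -0.20    -0.25    -0.05     0.85]
d = (I − A) x:
  d_1 = (+0.75)·525 + (-0.25)·650 + (-0.35)·475 + (-0.05)·425 = 43.750
  d_2 = (+0.00)·525 + (+0.95)·650 + (-0.40)·475 + (-0.20)·425 = 342.500
  d_3 = (+0.00)·525 + (-0.35)·650 + (+1.00)·475 + (-0.45)·425 = 56.250
  d_4 = (-0.20)·525 + (-0.25)·650 + (-0.05)·475 + (+0.85)·425 = 70.000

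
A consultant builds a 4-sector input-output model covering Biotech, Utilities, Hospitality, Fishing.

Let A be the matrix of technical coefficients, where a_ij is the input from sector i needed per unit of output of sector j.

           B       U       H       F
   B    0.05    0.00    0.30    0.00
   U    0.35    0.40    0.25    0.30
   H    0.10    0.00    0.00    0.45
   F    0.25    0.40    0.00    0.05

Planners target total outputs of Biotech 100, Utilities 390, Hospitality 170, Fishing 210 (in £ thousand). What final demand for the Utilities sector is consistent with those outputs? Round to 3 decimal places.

d_U = 93.500

I − A =
  [   0.95     0.00    -0.30     0.00]
  [  -0.35     0.60    -0.25    -0.30]
  [  -0.10     0.00     1.00    -0.45]
  [  -0.25    -0.40     0.00     0.95]
d = (I − A) x:
  d_B = (+0.95)·100 + (+0.00)·390 + (-0.30)·170 + (+0.00)·210 = 44.000
  d_U = (-0.35)·100 + (+0.60)·390 + (-0.25)·170 + (-0.30)·210 = 93.500
  d_H = (-0.10)·100 + (+0.00)·390 + (+1.00)·170 + (-0.45)·210 = 65.500
  d_F = (-0.25)·100 + (-0.40)·390 + (+0.00)·170 + (+0.95)·210 = 18.500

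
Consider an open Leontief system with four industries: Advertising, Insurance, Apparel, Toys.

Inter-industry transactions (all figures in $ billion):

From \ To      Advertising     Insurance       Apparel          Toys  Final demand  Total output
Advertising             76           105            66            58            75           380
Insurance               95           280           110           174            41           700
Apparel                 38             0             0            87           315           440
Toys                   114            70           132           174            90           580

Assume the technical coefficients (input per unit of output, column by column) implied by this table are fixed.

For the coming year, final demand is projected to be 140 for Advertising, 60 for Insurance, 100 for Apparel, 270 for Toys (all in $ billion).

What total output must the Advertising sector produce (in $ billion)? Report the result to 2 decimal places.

Technical coefficients a_ij = z_ij / X_j:
  a_11 = 76/380 = 0.20, a_21 = 95/380 = 0.25, a_31 = 38/380 = 0.10, a_41 = 114/380 = 0.30
  a_12 = 105/700 = 0.15, a_22 = 280/700 = 0.40, a_32 = 0/700 = 0.00, a_42 = 70/700 = 0.10
  a_13 = 66/440 = 0.15, a_23 = 110/440 = 0.25, a_33 = 0/440 = 0.00, a_43 = 132/440 = 0.30
  a_14 = 58/580 = 0.10, a_24 = 174/580 = 0.30, a_34 = 87/580 = 0.15, a_44 = 174/580 = 0.30
I − A =
  [   0.80    -0.15    -0.15    -0.10]
  [  -0.25     0.60    -0.25    -0.30]
  [  -0.10     0.00     1.00    -0.15]
  [  -0.30    -0.10    -0.30     0.70]
Compute the cofactors C_ij = (−1)^(i+j)·(3×3 minor ij) of I−A; the adjugate is their transpose:
adj(I−A) = Cᵀ =
  [ 0.359250   0.110500   0.118750   0.124125]
  [ 0.291500   0.473750   0.251750   0.298625]
  [ 0.069750   0.030250   0.251750   0.076875]
  [ 0.225500   0.128000   0.194750   0.429750]
det(I−A) = Σ_j (I−A)_1j·C_1j = (0.80)(0.359250) + (-0.15)(0.291500) + (-0.15)(0.069750) + (-0.10)(0.225500) = 0.2106625
(I − A)⁻¹ = adj(I−A) / det(I−A) ≈
  [   1.7053     0.5245     0.5637     0.5892]
  [   1.3837     2.2489     1.1950     1.4176]
  [   0.3311     0.1436     1.1950     0.3649]
  [   1.0704     0.6076     0.9245     2.0400]
x = (I − A)⁻¹ d = adj(I−A)·d / det(I−A), with det(I−A) = 0.2106625:
  x_1 = (0.359250·140 + 0.110500·60 + 0.118750·100 + 0.124125·270) / 0.2106625 = 102.31375 / 0.2106625 ≈ 485.68
  x_2 = (0.291500·140 + 0.473750·60 + 0.251750·100 + 0.298625·270) / 0.2106625 = 175.03875 / 0.2106625 ≈ 830.90
  x_3 = (0.069750·140 + 0.030250·60 + 0.251750·100 + 0.076875·270) / 0.2106625 = 57.51125 / 0.2106625 ≈ 273.00
  x_4 = (0.225500·140 + 0.128000·60 + 0.194750·100 + 0.429750·270) / 0.2106625 = 174.7575 / 0.2106625 ≈ 829.56

x_1 = 485.68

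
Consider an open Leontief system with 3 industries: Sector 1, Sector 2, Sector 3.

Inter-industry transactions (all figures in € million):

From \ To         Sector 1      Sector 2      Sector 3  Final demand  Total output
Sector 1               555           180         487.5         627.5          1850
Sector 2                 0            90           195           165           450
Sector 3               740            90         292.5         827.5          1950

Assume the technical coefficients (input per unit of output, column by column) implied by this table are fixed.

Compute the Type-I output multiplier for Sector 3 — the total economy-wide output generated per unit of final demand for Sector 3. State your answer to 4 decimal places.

m_3 = 2.3770

Technical coefficients a_ij = z_ij / X_j:
  a_11 = 555/1850 = 0.30, a_21 = 0/1850 = 0.00, a_31 = 740/1850 = 0.40
  a_12 = 180/450 = 0.40, a_22 = 90/450 = 0.20, a_32 = 90/450 = 0.20
  a_13 = 487.5/1950 = 0.25, a_23 = 195/1950 = 0.10, a_33 = 292.5/1950 = 0.15
I − A =
  [   0.70    -0.40    -0.25]
  [   0.00     0.80    -0.10]
  [  -0.40    -0.20     0.85]
Cofactors of I−A, C_ij = (−1)^(i+j)·(minor ij) (rows/columns in the sector order above):
  C_11 = (0.80)(0.85) − (-0.10)(-0.20) = 0.6600
  C_12 = −[(0.00)(0.85) − (-0.10)(-0.40)] = 0.0400
  C_13 = (0.00)(-0.20) − (0.80)(-0.40) = 0.3200
  C_21 = −[(-0.40)(0.85) − (-0.25)(-0.20)] = 0.3900
  C_22 = (0.70)(0.85) − (-0.25)(-0.40) = 0.4950
  C_23 = −[(0.70)(-0.20) − (-0.40)(-0.40)] = 0.3000
  C_31 = (-0.40)(-0.10) − (-0.25)(0.80) = 0.2400
  C_32 = −[(0.70)(-0.10) − (-0.25)(0.00)] = 0.0700
  C_33 = (0.70)(0.80) − (-0.40)(0.00) = 0.5600
det(I−A) = Σ_j (I−A)_1j·C_1j = (0.70)(0.6600) + (-0.40)(0.0400) + (-0.25)(0.3200) = 0.3660
adj(I−A) = Cᵀ =
  [ 0.6600   0.3900   0.2400]
  [ 0.0400   0.4950   0.0700]
  [ 0.3200   0.3000   0.5600]
(I − A)⁻¹ = adj(I−A) / det(I−A) ≈
  [   1.80328     1.06557     0.65574]
  [   0.10929     1.35246     0.19126]
  [   0.87432     0.81967     1.53005]
The output multiplier for sector j is the column-j sum of the Leontief inverse (I − A)⁻¹ = adj(I−A) / det(I−A).
Column 3 of adj(I−A): (0.2400, 0.0700, 0.5600); det(I−A) = 0.3660.
m_3 = (0.2400 + 0.0700 + 0.5600) / 0.3660 = 0.87 / 0.3660 ≈ 2.3770.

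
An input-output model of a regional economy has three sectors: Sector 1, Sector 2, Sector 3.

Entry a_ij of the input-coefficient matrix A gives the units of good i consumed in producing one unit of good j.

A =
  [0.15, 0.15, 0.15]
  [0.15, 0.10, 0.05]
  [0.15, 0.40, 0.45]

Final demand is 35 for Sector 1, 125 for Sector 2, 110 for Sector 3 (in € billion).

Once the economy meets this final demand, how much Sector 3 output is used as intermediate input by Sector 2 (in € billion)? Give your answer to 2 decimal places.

z_32 = 73.05

I − A =
  [   0.85    -0.15    -0.15]
  [  -0.15     0.90    -0.05]
  [  -0.15    -0.40     0.55]
Cofactors of I−A, C_ij = (−1)^(i+j)·(minor ij) (rows/columns in the sector order above):
  C_11 = (0.90)(0.55) − (-0.05)(-0.40) = 0.4750
  C_12 = −[(-0.15)(0.55) − (-0.05)(-0.15)] = 0.0900
  C_13 = (-0.15)(-0.40) − (0.90)(-0.15) = 0.1950
  C_21 = −[(-0.15)(0.55) − (-0.15)(-0.40)] = 0.1425
  C_22 = (0.85)(0.55) − (-0.15)(-0.15) = 0.4450
  C_23 = −[(0.85)(-0.40) − (-0.15)(-0.15)] = 0.3625
  C_31 = (-0.15)(-0.05) − (-0.15)(0.90) = 0.1425
  C_32 = −[(0.85)(-0.05) − (-0.15)(-0.15)] = 0.0650
  C_33 = (0.85)(0.90) − (-0.15)(-0.15) = 0.7425
det(I−A) = Σ_j (I−A)_1j·C_1j = (0.85)(0.4750) + (-0.15)(0.0900) + (-0.15)(0.1950) = 0.3610
adj(I−A) = Cᵀ =
  [ 0.4750   0.1425   0.1425]
  [ 0.0900   0.4450   0.0650]
  [ 0.1950   0.3625   0.7425]
(I − A)⁻¹ = adj(I−A) / det(I−A) ≈
  [   1.3158     0.3947     0.3947]
  [   0.2493     1.2327     0.1801]
  [   0.5402     1.0042     2.0568]
First solve x = (I − A)⁻¹ d = adj(I−A)·d / det(I−A); in particular x_2 = (0.0900·35 + 0.4450·125 + 0.0650·110) / 0.3610 = 65.925 / 0.3610 ≈ 182.6177.
Intermediate flow from 3 to 2: z_32 = a_32 · x_2 = 0.40 × 65.925 / 0.3610 = 26.37 / 0.3610 ≈ 73.05.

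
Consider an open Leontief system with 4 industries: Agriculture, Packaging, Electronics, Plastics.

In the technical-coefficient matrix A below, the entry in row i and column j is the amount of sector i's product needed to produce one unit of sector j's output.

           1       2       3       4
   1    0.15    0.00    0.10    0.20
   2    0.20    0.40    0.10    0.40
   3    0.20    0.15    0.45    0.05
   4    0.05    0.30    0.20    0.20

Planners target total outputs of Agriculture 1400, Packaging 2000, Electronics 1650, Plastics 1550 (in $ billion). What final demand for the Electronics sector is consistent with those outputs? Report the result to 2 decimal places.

d_3 = 250.00

I − A =
  [   0.85     0.00    -0.10    -0.20]
  [  -0.20     0.60    -0.10    -0.40]
  [  -0.20    -0.15     0.55    -0.05]
  [  -0.05    -0.30    -0.20     0.80]
d = (I − A) x:
  d_1 = (+0.85)·1400 + (+0.00)·2000 + (-0.10)·1650 + (-0.20)·1550 = 715.00
  d_2 = (-0.20)·1400 + (+0.60)·2000 + (-0.10)·1650 + (-0.40)·1550 = 135.00
  d_3 = (-0.20)·1400 + (-0.15)·2000 + (+0.55)·1650 + (-0.05)·1550 = 250.00
  d_4 = (-0.05)·1400 + (-0.30)·2000 + (-0.20)·1650 + (+0.80)·1550 = 240.00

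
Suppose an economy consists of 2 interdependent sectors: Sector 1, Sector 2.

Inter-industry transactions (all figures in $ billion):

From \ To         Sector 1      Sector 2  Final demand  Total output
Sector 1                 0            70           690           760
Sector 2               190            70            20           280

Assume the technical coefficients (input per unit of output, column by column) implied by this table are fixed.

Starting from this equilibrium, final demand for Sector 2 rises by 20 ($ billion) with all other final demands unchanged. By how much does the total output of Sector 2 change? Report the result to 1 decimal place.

Δx_2 = 29.1

Technical coefficients a_ij = z_ij / X_j:
  a_11 = 0/760 = 0.00, a_21 = 190/760 = 0.25
  a_12 = 70/280 = 0.25, a_22 = 70/280 = 0.25
I − A =
  [   1.00    -0.25]
  [  -0.25     0.75]
det(I−A) = (1.00)(0.75) − (-0.25)(-0.25) = 0.6875
adj(I−A) = [[0.75, 0.25], [0.25, 1.00]]
(I − A)⁻¹ = adj(I−A) / det(I−A) ≈
  [   1.0909     0.3636]
  [   0.3636     1.4545]
Δx = (I − A)⁻¹ Δd with Δd having +20 in the Sector 2 component and 0 elsewhere.
So Δx_2 = L_22 · (+20), where L_22 = adj(I−A)_22 / det(I−A) = 1.00 / 0.6875.
Δx_2 = 1.00 × (+20) / 0.6875 = 20.00 / 0.6875 ≈ 29.1.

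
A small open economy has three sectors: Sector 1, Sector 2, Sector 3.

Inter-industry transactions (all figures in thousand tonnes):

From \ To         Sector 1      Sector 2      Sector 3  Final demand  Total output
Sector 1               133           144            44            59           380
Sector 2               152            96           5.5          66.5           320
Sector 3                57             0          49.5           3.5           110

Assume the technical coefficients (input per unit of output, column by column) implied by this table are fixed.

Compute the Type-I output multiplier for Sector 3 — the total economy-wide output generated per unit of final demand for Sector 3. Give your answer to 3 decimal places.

m_3 = 7.273

Technical coefficients a_ij = z_ij / X_j:
  a_11 = 133/380 = 0.35, a_21 = 152/380 = 0.40, a_31 = 57/380 = 0.15
  a_12 = 144/320 = 0.45, a_22 = 96/320 = 0.30, a_32 = 0/320 = 0.00
  a_13 = 44/110 = 0.40, a_23 = 5.5/110 = 0.05, a_33 = 49.5/110 = 0.45
I − A =
  [   0.65    -0.45    -0.40]
  [  -0.40     0.70    -0.05]
  [  -0.15     0.00     0.55]
Cofactors of I−A, C_ij = (−1)^(i+j)·(minor ij) (rows/columns in the sector order above):
  C_11 = (0.70)(0.55) − (-0.05)(0.00) = 0.3850
  C_12 = −[(-0.40)(0.55) − (-0.05)(-0.15)] = 0.2275
  C_13 = (-0.40)(0.00) − (0.70)(-0.15) = 0.1050
  C_21 = −[(-0.45)(0.55) − (-0.40)(0.00)] = 0.2475
  C_22 = (0.65)(0.55) − (-0.40)(-0.15) = 0.2975
  C_23 = −[(0.65)(0.00) − (-0.45)(-0.15)] = 0.0675
  C_31 = (-0.45)(-0.05) − (-0.40)(0.70) = 0.3025
  C_32 = −[(0.65)(-0.05) − (-0.40)(-0.40)] = 0.1925
  C_33 = (0.65)(0.70) − (-0.45)(-0.40) = 0.2750
det(I−A) = Σ_j (I−A)_1j·C_1j = (0.65)(0.3850) + (-0.45)(0.2275) + (-0.40)(0.1050) = 0.105875
adj(I−A) = Cᵀ =
  [ 0.3850   0.2475   0.3025]
  [ 0.2275   0.2975   0.1925]
  [ 0.1050   0.0675   0.2750]
(I − A)⁻¹ = adj(I−A) / det(I−A) ≈
  [   3.6364     2.3377     2.8571]
  [   2.1488     2.8099     1.8182]
  [   0.9917     0.6375     2.5974]
The output multiplier for sector j is the column-j sum of the Leontief inverse (I − A)⁻¹ = adj(I−A) / det(I−A).
Column 3 of adj(I−A): (0.3025, 0.1925, 0.2750); det(I−A) = 0.105875.
m_3 = (0.3025 + 0.1925 + 0.2750) / 0.105875 = 0.77 / 0.105875 ≈ 7.273.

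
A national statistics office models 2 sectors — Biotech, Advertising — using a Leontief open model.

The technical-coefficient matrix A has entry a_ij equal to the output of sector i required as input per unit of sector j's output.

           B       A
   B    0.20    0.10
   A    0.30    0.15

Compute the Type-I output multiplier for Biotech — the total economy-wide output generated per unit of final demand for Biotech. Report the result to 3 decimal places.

I − A =
  [   0.80    -0.10]
  [  -0.30     0.85]
det(I−A) = (0.80)(0.85) − (-0.10)(-0.30) = 0.6500
adj(I−A) = [[0.85, 0.10], [0.30, 0.80]]
(I − A)⁻¹ = adj(I−A) / det(I−A) ≈
  [   1.3077     0.1538]
  [   0.4615     1.2308]
The output multiplier for sector j is the column-j sum of the Leontief inverse (I − A)⁻¹ = adj(I−A) / det(I−A).
Column B of adj(I−A): (0.85, 0.30); det(I−A) = 0.6500.
m_B = (0.85 + 0.30) / 0.6500 = 1.15 / 0.6500 ≈ 1.769.

m_B = 1.769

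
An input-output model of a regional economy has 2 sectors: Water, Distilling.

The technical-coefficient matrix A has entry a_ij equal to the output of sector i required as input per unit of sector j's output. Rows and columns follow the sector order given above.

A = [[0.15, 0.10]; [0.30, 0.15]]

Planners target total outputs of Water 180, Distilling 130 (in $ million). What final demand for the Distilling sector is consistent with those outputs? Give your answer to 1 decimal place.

d_2 = 56.5

I − A =
  [   0.85    -0.10]
  [  -0.30     0.85]
d = (I − A) x:
  d_1 = (+0.85)·180 + (-0.10)·130 = 140.0
  d_2 = (-0.30)·180 + (+0.85)·130 = 56.5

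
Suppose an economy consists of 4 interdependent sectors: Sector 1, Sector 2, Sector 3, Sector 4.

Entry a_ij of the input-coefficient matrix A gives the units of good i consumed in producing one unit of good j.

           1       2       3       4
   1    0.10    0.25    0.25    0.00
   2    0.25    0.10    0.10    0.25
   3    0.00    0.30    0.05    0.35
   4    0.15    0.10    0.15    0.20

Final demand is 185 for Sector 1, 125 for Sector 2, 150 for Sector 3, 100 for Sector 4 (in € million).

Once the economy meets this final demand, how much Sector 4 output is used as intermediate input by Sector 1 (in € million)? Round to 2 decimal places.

z_41 = 64.09

I − A =
  [   0.90    -0.25    -0.25     0.00]
  [  -0.25     0.90    -0.10    -0.25]
  [   0.00    -0.30     0.95    -0.35]
  [  -0.15    -0.10    -0.15     0.80]
Compute the cofactors C_ij = (−1)^(i+j)·(3×3 minor ij) of I−A; the adjugate is their transpose:
adj(I−A) = Cᵀ =
  [ 0.574250   0.245625   0.203125   0.165625]
  [ 0.217750   0.623625   0.165125   0.267125]
  [ 0.127250   0.260625   0.566125   0.329125]
  [ 0.158750   0.172875   0.164875   0.664375]
det(I−A) = Σ_j (I−A)_1j·C_1j = (0.90)(0.574250) + (-0.25)(0.217750) + (-0.25)(0.127250) + (0.00)(0.158750) = 0.430575
(I − A)⁻¹ = adj(I−A) / det(I−A) ≈
  [   1.3337     0.5705     0.4718     0.3847]
  [   0.5057     1.4484     0.3835     0.6204]
  [   0.2955     0.6053     1.3148     0.7644]
  [   0.3687     0.4015     0.3829     1.5430]
First solve x = (I − A)⁻¹ d = adj(I−A)·d / det(I−A); in particular x_1 = (0.574250·185 + 0.245625·125 + 0.203125·150 + 0.165625·100) / 0.430575 = 183.970625 / 0.430575 ≈ 427.2673.
Intermediate flow from 4 to 1: z_41 = a_41 · x_1 = 0.15 × 183.970625 / 0.430575 = 27.59559375 / 0.430575 ≈ 64.09.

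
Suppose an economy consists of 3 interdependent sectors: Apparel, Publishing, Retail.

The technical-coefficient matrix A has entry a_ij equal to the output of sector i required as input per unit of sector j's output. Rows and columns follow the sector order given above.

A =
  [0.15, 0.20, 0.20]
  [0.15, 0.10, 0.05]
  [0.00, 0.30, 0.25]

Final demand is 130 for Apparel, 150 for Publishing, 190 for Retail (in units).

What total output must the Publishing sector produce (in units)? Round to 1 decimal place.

I − A =
  [   0.85    -0.20    -0.20]
  [  -0.15     0.90    -0.05]
  [   0.00    -0.30     0.75]
Cofactors of I−A, C_ij = (−1)^(i+j)·(minor ij) (rows/columns in the sector order above):
  C_11 = (0.90)(0.75) − (-0.05)(-0.30) = 0.6600
  C_12 = −[(-0.15)(0.75) − (-0.05)(0.00)] = 0.1125
  C_13 = (-0.15)(-0.30) − (0.90)(0.00) = 0.0450
  C_21 = −[(-0.20)(0.75) − (-0.20)(-0.30)] = 0.2100
  C_22 = (0.85)(0.75) − (-0.20)(0.00) = 0.6375
  C_23 = −[(0.85)(-0.30) − (-0.20)(0.00)] = 0.2550
  C_31 = (-0.20)(-0.05) − (-0.20)(0.90) = 0.1900
  C_32 = −[(0.85)(-0.05) − (-0.20)(-0.15)] = 0.0725
  C_33 = (0.85)(0.90) − (-0.20)(-0.15) = 0.7350
det(I−A) = Σ_j (I−A)_1j·C_1j = (0.85)(0.6600) + (-0.20)(0.1125) + (-0.20)(0.0450) = 0.5295
adj(I−A) = Cᵀ =
  [ 0.6600   0.2100   0.1900]
  [ 0.1125   0.6375   0.0725]
  [ 0.0450   0.2550   0.7350]
(I − A)⁻¹ = adj(I−A) / det(I−A) ≈
  [   1.2465     0.3966     0.3588]
  [   0.2125     1.2040     0.1369]
  [   0.0850     0.4816     1.3881]
x = (I − A)⁻¹ d = adj(I−A)·d / det(I−A), with det(I−A) = 0.5295:
  x_1 = (0.6600·130 + 0.2100·150 + 0.1900·190) / 0.5295 = 153.40 / 0.5295 ≈ 289.7
  x_2 = (0.1125·130 + 0.6375·150 + 0.0725·190) / 0.5295 = 124.025 / 0.5295 ≈ 234.2
  x_3 = (0.0450·130 + 0.2550·150 + 0.7350·190) / 0.5295 = 183.75 / 0.5295 ≈ 347.0

x_2 = 234.2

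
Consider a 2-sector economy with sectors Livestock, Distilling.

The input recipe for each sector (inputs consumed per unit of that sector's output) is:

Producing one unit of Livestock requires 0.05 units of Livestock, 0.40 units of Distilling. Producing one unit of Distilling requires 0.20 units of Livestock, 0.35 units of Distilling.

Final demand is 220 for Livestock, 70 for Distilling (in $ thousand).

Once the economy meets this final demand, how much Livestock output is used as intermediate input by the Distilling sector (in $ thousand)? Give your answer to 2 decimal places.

I − A =
  [   0.95    -0.20]
  [  -0.40     0.65]
det(I−A) = (0.95)(0.65) − (-0.20)(-0.40) = 0.5375
adj(I−A) = [[0.65, 0.20], [0.40, 0.95]]
(I − A)⁻¹ = adj(I−A) / det(I−A) ≈
  [   1.2093     0.3721]
  [   0.7442     1.7674]
First solve x = (I − A)⁻¹ d = adj(I−A)·d / det(I−A); in particular x_D = (0.40·220 + 0.95·70) / 0.5375 = 154.50 / 0.5375 ≈ 287.4419.
Intermediate flow from L to D: z_LD = a_LD · x_D = 0.20 × 154.50 / 0.5375 = 30.90 / 0.5375 ≈ 57.49.

z_LD = 57.49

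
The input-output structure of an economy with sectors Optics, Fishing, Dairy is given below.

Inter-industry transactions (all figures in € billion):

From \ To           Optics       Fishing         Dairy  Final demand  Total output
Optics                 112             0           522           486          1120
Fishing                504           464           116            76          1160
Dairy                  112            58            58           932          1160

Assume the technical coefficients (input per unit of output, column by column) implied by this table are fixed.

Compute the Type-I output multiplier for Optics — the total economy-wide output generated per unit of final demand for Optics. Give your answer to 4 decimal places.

Technical coefficients a_ij = z_ij / X_j:
  a_OO = 112/1120 = 0.10, a_FO = 504/1120 = 0.45, a_DO = 112/1120 = 0.10
  a_OF = 0/1160 = 0.00, a_FF = 464/1160 = 0.40, a_DF = 58/1160 = 0.05
  a_OD = 522/1160 = 0.45, a_FD = 116/1160 = 0.10, a_DD = 58/1160 = 0.05
I − A =
  [   0.90     0.00    -0.45]
  [  -0.45     0.60    -0.10]
  [  -0.10    -0.05     0.95]
Cofactors of I−A, C_ij = (−1)^(i+j)·(minor ij) (rows/columns in the sector order above):
  C_11 = (0.60)(0.95) − (-0.10)(-0.05) = 0.5650
  C_12 = −[(-0.45)(0.95) − (-0.10)(-0.10)] = 0.4375
  C_13 = (-0.45)(-0.05) − (0.60)(-0.10) = 0.0825
  C_21 = −[(0.00)(0.95) − (-0.45)(-0.05)] = 0.0225
  C_22 = (0.90)(0.95) − (-0.45)(-0.10) = 0.8100
  C_23 = −[(0.90)(-0.05) − (0.00)(-0.10)] = 0.0450
  C_31 = (0.00)(-0.10) − (-0.45)(0.60) = 0.2700
  C_32 = −[(0.90)(-0.10) − (-0.45)(-0.45)] = 0.2925
  C_33 = (0.90)(0.60) − (0.00)(-0.45) = 0.5400
det(I−A) = Σ_j (I−A)_1j·C_1j = (0.90)(0.5650) + (0.00)(0.4375) + (-0.45)(0.0825) = 0.471375
adj(I−A) = Cᵀ =
  [ 0.5650   0.0225   0.2700]
  [ 0.4375   0.8100   0.2925]
  [ 0.0825   0.0450   0.5400]
(I − A)⁻¹ = adj(I−A) / det(I−A) ≈
  [   1.19862     0.04773     0.57279]
  [   0.92814     1.71838     0.62053]
  [   0.17502     0.09547     1.14558]
The output multiplier for sector j is the column-j sum of the Leontief inverse (I − A)⁻¹ = adj(I−A) / det(I−A).
Column O of adj(I−A): (0.5650, 0.4375, 0.0825); det(I−A) = 0.471375.
m_O = (0.5650 + 0.4375 + 0.0825) / 0.471375 = 1.085 / 0.471375 ≈ 2.3018.

m_O = 2.3018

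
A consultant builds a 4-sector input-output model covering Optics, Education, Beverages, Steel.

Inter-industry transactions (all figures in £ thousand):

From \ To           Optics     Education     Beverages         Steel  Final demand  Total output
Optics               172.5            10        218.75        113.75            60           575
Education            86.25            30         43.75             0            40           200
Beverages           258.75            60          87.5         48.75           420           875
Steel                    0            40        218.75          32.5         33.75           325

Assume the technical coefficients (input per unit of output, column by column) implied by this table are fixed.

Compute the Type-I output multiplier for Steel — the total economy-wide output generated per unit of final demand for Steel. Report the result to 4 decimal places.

Technical coefficients a_ij = z_ij / X_j:
  a_OO = 172.5/575 = 0.30, a_EO = 86.25/575 = 0.15, a_BO = 258.75/575 = 0.45, a_SO = 0/575 = 0.00
  a_OE = 10/200 = 0.05, a_EE = 30/200 = 0.15, a_BE = 60/200 = 0.30, a_SE = 40/200 = 0.20
  a_OB = 218.75/875 = 0.25, a_EB = 43.75/875 = 0.05, a_BB = 87.5/875 = 0.10, a_SB = 218.75/875 = 0.25
  a_OS = 113.75/325 = 0.35, a_ES = 0/325 = 0.00, a_BS = 48.75/325 = 0.15, a_SS = 32.5/325 = 0.10
I − A =
  [   0.70    -0.05    -0.25    -0.35]
  [  -0.15     0.85    -0.05     0.00]
  [  -0.45    -0.30     0.90    -0.15]
  [   0.00    -0.20    -0.25     0.90]
Compute the cofactors C_ij = (−1)^(i+j)·(3×3 minor ij) of I−A; the adjugate is their transpose:
adj(I−A) = Cᵀ =
  [ 0.641625   0.202875   0.271375   0.294750]
  [ 0.136125   0.400125   0.078375   0.066000]
  [ 0.389250   0.261750   0.518250   0.237750]
  [ 0.138375   0.161625   0.161375   0.410250]
det(I−A) = Σ_j (I−A)_1j·C_1j = (0.70)(0.641625) + (-0.05)(0.136125) + (-0.25)(0.389250) + (-0.35)(0.138375) = 0.2965875
(I − A)⁻¹ = adj(I−A) / det(I−A) ≈
  [   2.16336     0.68403     0.91499     0.99380]
  [   0.45897     1.34910     0.26426     0.22253]
  [   1.31243     0.88254     1.74738     0.80162]
  [   0.46656     0.54495     0.54411     1.38323]
The output multiplier for sector j is the column-j sum of the Leontief inverse (I − A)⁻¹ = adj(I−A) / det(I−A).
Column S of adj(I−A): (0.294750, 0.066000, 0.237750, 0.410250); det(I−A) = 0.2965875.
m_S = (0.294750 + 0.066000 + 0.237750 + 0.410250) / 0.2965875 = 1.00875 / 0.2965875 ≈ 3.4012.

m_S = 3.4012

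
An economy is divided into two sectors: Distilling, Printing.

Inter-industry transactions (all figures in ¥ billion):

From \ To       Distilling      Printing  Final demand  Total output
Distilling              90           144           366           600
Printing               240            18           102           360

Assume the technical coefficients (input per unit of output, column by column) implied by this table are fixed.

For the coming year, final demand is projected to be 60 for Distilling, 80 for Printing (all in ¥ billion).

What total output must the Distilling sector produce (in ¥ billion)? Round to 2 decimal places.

x_1 = 137.45

Technical coefficients a_ij = z_ij / X_j:
  a_11 = 90/600 = 0.15, a_21 = 240/600 = 0.40
  a_12 = 144/360 = 0.40, a_22 = 18/360 = 0.05
I − A =
  [   0.85    -0.40]
  [  -0.40     0.95]
det(I−A) = (0.85)(0.95) − (-0.40)(-0.40) = 0.6475
adj(I−A) = [[0.95, 0.40], [0.40, 0.85]]
(I − A)⁻¹ = adj(I−A) / det(I−A) ≈
  [   1.4672     0.6178]
  [   0.6178     1.3127]
x = (I − A)⁻¹ d = adj(I−A)·d / det(I−A), with det(I−A) = 0.6475:
  x_1 = (0.95·60 + 0.40·80) / 0.6475 = 89.00 / 0.6475 ≈ 137.45
  x_2 = (0.40·60 + 0.85·80) / 0.6475 = 92.00 / 0.6475 ≈ 142.08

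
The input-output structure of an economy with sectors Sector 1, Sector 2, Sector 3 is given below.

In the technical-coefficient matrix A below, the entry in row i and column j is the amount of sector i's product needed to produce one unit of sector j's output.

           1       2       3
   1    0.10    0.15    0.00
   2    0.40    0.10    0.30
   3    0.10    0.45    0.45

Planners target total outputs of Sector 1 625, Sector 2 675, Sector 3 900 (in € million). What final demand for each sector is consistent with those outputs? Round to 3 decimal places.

d_1 = 461.250, d_2 = 87.500, d_3 = 128.750

I − A =
  [   0.90    -0.15     0.00]
  [  -0.40     0.90    -0.30]
  [  -0.10    -0.45     0.55]
d = (I − A) x:
  d_1 = (+0.90)·625 + (-0.15)·675 + (+0.00)·900 = 461.250
  d_2 = (-0.40)·625 + (+0.90)·675 + (-0.30)·900 = 87.500
  d_3 = (-0.10)·625 + (-0.45)·675 + (+0.55)·900 = 128.750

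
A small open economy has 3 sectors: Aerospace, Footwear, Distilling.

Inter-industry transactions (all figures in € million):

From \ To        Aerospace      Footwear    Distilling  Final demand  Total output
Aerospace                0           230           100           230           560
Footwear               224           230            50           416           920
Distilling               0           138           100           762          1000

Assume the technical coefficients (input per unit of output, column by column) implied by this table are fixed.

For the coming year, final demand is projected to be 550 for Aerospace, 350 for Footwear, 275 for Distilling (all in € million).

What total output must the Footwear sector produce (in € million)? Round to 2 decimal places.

x_F = 940.94

Technical coefficients a_ij = z_ij / X_j:
  a_AA = 0/560 = 0.00, a_FA = 224/560 = 0.40, a_DA = 0/560 = 0.00
  a_AF = 230/920 = 0.25, a_FF = 230/920 = 0.25, a_DF = 138/920 = 0.15
  a_AD = 100/1000 = 0.10, a_FD = 50/1000 = 0.05, a_DD = 100/1000 = 0.10
I − A =
  [   1.00    -0.25    -0.10]
  [  -0.40     0.75    -0.05]
  [   0.00    -0.15     0.90]
Cofactors of I−A, C_ij = (−1)^(i+j)·(minor ij) (rows/columns in the sector order above):
  C_11 = (0.75)(0.90) − (-0.05)(-0.15) = 0.6675
  C_12 = −[(-0.40)(0.90) − (-0.05)(0.00)] = 0.3600
  C_13 = (-0.40)(-0.15) − (0.75)(0.00) = 0.0600
  C_21 = −[(-0.25)(0.90) − (-0.10)(-0.15)] = 0.2400
  C_22 = (1.00)(0.90) − (-0.10)(0.00) = 0.9000
  C_23 = −[(1.00)(-0.15) − (-0.25)(0.00)] = 0.1500
  C_31 = (-0.25)(-0.05) − (-0.10)(0.75) = 0.0875
  C_32 = −[(1.00)(-0.05) − (-0.10)(-0.40)] = 0.0900
  C_33 = (1.00)(0.75) − (-0.25)(-0.40) = 0.6500
det(I−A) = Σ_j (I−A)_1j·C_1j = (1.00)(0.6675) + (-0.25)(0.3600) + (-0.10)(0.0600) = 0.5715
adj(I−A) = Cᵀ =
  [ 0.6675   0.2400   0.0875]
  [ 0.3600   0.9000   0.0900]
  [ 0.0600   0.1500   0.6500]
(I − A)⁻¹ = adj(I−A) / det(I−A) ≈
  [   1.1680     0.4199     0.1531]
  [   0.6299     1.5748     0.1575]
  [   0.1050     0.2625     1.1374]
x = (I − A)⁻¹ d = adj(I−A)·d / det(I−A), with det(I−A) = 0.5715:
  x_A = (0.6675·550 + 0.2400·350 + 0.0875·275) / 0.5715 = 475.1875 / 0.5715 ≈ 831.47
  x_F = (0.3600·550 + 0.9000·350 + 0.0900·275) / 0.5715 = 537.75 / 0.5715 ≈ 940.94
  x_D = (0.0600·550 + 0.1500·350 + 0.6500·275) / 0.5715 = 264.25 / 0.5715 ≈ 462.38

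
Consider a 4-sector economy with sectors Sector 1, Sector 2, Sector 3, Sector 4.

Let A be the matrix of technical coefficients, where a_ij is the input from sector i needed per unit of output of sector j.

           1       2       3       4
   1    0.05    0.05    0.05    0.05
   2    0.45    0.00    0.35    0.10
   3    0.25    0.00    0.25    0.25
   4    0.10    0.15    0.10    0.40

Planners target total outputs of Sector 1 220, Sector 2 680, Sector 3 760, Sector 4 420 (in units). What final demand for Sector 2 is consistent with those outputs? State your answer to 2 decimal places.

d_2 = 273.00

I − A =
  [   0.95    -0.05    -0.05    -0.05]
  [  -0.45     1.00    -0.35    -0.10]
  [  -0.25     0.00     0.75    -0.25]
  [  -0.10    -0.15    -0.10     0.60]
d = (I − A) x:
  d_1 = (+0.95)·220 + (-0.05)·680 + (-0.05)·760 + (-0.05)·420 = 116.00
  d_2 = (-0.45)·220 + (+1.00)·680 + (-0.35)·760 + (-0.10)·420 = 273.00
  d_3 = (-0.25)·220 + (+0.00)·680 + (+0.75)·760 + (-0.25)·420 = 410.00
  d_4 = (-0.10)·220 + (-0.15)·680 + (-0.10)·760 + (+0.60)·420 = 52.00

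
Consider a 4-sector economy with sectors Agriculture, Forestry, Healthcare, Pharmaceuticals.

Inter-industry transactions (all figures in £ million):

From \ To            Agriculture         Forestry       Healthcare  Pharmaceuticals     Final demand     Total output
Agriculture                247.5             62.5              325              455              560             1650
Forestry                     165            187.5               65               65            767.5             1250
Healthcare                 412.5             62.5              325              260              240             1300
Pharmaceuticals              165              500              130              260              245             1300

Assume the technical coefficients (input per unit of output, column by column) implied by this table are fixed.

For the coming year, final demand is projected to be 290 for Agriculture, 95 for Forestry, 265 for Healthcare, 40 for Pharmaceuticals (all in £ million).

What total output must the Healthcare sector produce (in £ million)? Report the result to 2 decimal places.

Technical coefficients a_ij = z_ij / X_j:
  a_11 = 247.5/1650 = 0.15, a_21 = 165/1650 = 0.10, a_31 = 412.5/1650 = 0.25, a_41 = 165/1650 = 0.10
  a_12 = 62.5/1250 = 0.05, a_22 = 187.5/1250 = 0.15, a_32 = 62.5/1250 = 0.05, a_42 = 500/1250 = 0.40
  a_13 = 325/1300 = 0.25, a_23 = 65/1300 = 0.05, a_33 = 325/1300 = 0.25, a_43 = 130/1300 = 0.10
  a_14 = 455/1300 = 0.35, a_24 = 65/1300 = 0.05, a_34 = 260/1300 = 0.20, a_44 = 260/1300 = 0.20
I − A =
  [   0.85    -0.05    -0.25    -0.35]
  [  -0.10     0.85    -0.05    -0.05]
  [  -0.25    -0.05     0.75    -0.20]
  [  -0.10    -0.40    -0.10     0.80]
Compute the cofactors C_ij = (−1)^(i+j)·(3×3 minor ij) of I−A; the adjugate is their transpose:
adj(I−A) = Cᵀ =
  [ 0.471750   0.165750   0.204000   0.267750]
  [ 0.074000   0.403000   0.061250   0.072875]
  [ 0.194250   0.146250   0.513000   0.222375]
  [ 0.120250   0.240500   0.120250   0.481000]
det(I−A) = Σ_j (I−A)_1j·C_1j = (0.85)(0.471750) + (-0.05)(0.074000) + (-0.25)(0.194250) + (-0.35)(0.120250) = 0.3066375
(I − A)⁻¹ = adj(I−A) / det(I−A) ≈
  [   1.5385     0.5405     0.6653     0.8732]
  [   0.2413     1.3143     0.1997     0.2377]
  [   0.6335     0.4769     1.6730     0.7252]
  [   0.3922     0.7843     0.3922     1.5686]
x = (I − A)⁻¹ d = adj(I−A)·d / det(I−A), with det(I−A) = 0.3066375:
  x_1 = (0.471750·290 + 0.165750·95 + 0.204000·265 + 0.267750·40) / 0.3066375 = 217.32375 / 0.3066375 ≈ 708.73
  x_2 = (0.074000·290 + 0.403000·95 + 0.061250·265 + 0.072875·40) / 0.3066375 = 78.89125 / 0.3066375 ≈ 257.28
  x_3 = (0.194250·290 + 0.146250·95 + 0.513000·265 + 0.222375·40) / 0.3066375 = 215.06625 / 0.3066375 ≈ 701.37
  x_4 = (0.120250·290 + 0.240500·95 + 0.120250·265 + 0.481000·40) / 0.3066375 = 108.82625 / 0.3066375 ≈ 354.90

x_3 = 701.37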